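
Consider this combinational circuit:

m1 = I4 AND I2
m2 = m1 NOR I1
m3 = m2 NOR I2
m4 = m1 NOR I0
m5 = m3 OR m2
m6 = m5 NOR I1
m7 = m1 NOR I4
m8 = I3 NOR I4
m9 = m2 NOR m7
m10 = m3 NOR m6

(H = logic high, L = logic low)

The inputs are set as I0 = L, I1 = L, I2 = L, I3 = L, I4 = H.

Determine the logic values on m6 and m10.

m1 = I4 AND I2 = H AND L = L
m2 = m1 NOR I1 = L NOR L = H
m3 = m2 NOR I2 = H NOR L = L
m5 = m3 OR m2 = L OR H = H
m6 = m5 NOR I1 = H NOR L = L
m10 = m3 NOR m6 = L NOR L = H

m6 = L, m10 = H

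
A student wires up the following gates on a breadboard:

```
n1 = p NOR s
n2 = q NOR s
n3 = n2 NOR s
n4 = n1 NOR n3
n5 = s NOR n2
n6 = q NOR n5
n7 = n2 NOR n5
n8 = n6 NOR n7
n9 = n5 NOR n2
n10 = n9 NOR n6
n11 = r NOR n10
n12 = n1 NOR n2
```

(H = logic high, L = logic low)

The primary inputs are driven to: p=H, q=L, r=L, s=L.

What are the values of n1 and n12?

n1 = L, n12 = L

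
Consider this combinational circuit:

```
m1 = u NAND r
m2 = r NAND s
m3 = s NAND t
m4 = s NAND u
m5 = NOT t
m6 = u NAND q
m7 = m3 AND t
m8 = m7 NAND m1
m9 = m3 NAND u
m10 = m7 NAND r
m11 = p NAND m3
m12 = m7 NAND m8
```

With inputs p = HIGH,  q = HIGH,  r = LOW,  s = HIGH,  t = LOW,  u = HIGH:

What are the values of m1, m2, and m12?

m1 = HIGH; m2 = HIGH; m12 = HIGH

m1 = u NAND r = HIGH NAND LOW = HIGH
m2 = r NAND s = LOW NAND HIGH = HIGH
m3 = s NAND t = HIGH NAND LOW = HIGH
m7 = m3 AND t = HIGH AND LOW = LOW
m8 = m7 NAND m1 = LOW NAND HIGH = HIGH
m12 = m7 NAND m8 = LOW NAND HIGH = HIGH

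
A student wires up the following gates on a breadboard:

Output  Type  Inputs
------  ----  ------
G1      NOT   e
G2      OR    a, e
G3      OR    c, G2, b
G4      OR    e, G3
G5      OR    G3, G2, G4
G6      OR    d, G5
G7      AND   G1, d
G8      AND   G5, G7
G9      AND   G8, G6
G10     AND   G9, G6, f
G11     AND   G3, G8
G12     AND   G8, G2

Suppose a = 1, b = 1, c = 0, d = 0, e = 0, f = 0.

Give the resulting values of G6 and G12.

G1 = NOT e = NOT 0 = 1
G2 = a OR e = 1 OR 0 = 1
G3 = c OR G2 OR b = 0 OR 1 OR 1 = 1
G4 = e OR G3 = 0 OR 1 = 1
G5 = G3 OR G2 OR G4 = 1 OR 1 OR 1 = 1
G6 = d OR G5 = 0 OR 1 = 1
G7 = G1 AND d = 1 AND 0 = 0
G8 = G5 AND G7 = 1 AND 0 = 0
G12 = G8 AND G2 = 0 AND 1 = 0

G6 = 1, G12 = 0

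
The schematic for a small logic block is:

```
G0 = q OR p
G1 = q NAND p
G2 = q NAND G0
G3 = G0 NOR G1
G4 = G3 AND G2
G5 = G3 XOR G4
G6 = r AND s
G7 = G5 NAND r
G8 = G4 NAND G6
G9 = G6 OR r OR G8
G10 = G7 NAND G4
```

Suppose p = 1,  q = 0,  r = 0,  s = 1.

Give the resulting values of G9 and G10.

G9 = 1; G10 = 1

G0 = q OR p = 0 OR 1 = 1
G1 = q NAND p = 0 NAND 1 = 1
G2 = q NAND G0 = 0 NAND 1 = 1
G3 = G0 NOR G1 = 1 NOR 1 = 0
G4 = G3 AND G2 = 0 AND 1 = 0
G5 = G3 XOR G4 = 0 XOR 0 = 0
G6 = r AND s = 0 AND 1 = 0
G7 = G5 NAND r = 0 NAND 0 = 1
G8 = G4 NAND G6 = 0 NAND 0 = 1
G9 = G6 OR r OR G8 = 0 OR 0 OR 1 = 1
G10 = G7 NAND G4 = 1 NAND 0 = 1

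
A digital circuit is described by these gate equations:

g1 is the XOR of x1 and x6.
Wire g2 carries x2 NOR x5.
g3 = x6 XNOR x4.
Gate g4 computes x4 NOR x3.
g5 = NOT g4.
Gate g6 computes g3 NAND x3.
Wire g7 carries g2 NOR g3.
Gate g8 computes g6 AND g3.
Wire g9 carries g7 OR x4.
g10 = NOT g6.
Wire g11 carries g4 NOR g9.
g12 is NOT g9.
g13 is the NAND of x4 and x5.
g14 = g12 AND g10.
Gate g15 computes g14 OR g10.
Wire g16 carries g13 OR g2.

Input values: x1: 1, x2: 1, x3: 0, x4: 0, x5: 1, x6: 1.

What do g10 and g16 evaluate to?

g2 = x2 NOR x5 = 1 NOR 1 = 0
g3 = x6 XNOR x4 = 1 XNOR 0 = 0
g6 = g3 NAND x3 = 0 NAND 0 = 1
g10 = NOT g6 = NOT 1 = 0
g13 = x4 NAND x5 = 0 NAND 1 = 1
g16 = g13 OR g2 = 1 OR 0 = 1

g10 = 0, g16 = 1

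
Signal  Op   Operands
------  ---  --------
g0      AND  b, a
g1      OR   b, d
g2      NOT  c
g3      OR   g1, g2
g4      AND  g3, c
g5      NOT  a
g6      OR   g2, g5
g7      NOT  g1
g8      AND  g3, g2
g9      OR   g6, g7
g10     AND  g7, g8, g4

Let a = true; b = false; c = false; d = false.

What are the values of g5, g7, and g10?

g5 = false, g7 = true, g10 = false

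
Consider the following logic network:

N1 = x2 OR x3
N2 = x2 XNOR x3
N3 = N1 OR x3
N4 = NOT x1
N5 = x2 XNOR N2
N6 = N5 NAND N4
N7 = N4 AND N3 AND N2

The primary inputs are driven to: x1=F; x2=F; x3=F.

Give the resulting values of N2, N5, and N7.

N2 = T, N5 = F, N7 = F

N1 = x2 OR x3 = F OR F = F
N2 = x2 XNOR x3 = F XNOR F = T
N3 = N1 OR x3 = F OR F = F
N4 = NOT x1 = NOT F = T
N5 = x2 XNOR N2 = F XNOR T = F
N7 = N4 AND N3 AND N2 = T AND F AND T = F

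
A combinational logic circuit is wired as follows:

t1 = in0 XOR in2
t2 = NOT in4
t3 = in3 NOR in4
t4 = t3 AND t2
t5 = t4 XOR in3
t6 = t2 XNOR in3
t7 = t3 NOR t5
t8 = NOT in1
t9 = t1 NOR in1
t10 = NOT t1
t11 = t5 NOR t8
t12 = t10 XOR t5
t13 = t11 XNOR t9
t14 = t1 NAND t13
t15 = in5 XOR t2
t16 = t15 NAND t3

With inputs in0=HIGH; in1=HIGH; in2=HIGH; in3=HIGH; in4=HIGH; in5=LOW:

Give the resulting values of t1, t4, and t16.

t1 = LOW, t4 = LOW, t16 = HIGH

t1 = in0 XOR in2 = HIGH XOR HIGH = LOW
t2 = NOT in4 = NOT HIGH = LOW
t3 = in3 NOR in4 = HIGH NOR HIGH = LOW
t4 = t3 AND t2 = LOW AND LOW = LOW
t15 = in5 XOR t2 = LOW XOR LOW = LOW
t16 = t15 NAND t3 = LOW NAND LOW = HIGH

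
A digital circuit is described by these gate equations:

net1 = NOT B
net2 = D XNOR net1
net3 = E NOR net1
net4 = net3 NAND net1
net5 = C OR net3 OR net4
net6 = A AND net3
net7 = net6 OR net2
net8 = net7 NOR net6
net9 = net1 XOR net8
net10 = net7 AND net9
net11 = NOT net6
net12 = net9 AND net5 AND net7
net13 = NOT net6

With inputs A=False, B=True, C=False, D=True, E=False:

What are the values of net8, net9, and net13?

net8 = True; net9 = True; net13 = True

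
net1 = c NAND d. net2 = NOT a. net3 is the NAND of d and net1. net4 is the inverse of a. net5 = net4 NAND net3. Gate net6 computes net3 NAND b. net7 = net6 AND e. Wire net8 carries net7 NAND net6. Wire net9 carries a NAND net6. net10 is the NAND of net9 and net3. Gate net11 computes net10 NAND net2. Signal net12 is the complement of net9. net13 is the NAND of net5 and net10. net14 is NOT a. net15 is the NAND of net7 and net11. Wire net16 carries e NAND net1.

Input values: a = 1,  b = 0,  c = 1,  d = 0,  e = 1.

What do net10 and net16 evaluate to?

net10 = 1  net16 = 0

net1 = c NAND d = 1 NAND 0 = 1
net3 = d NAND net1 = 0 NAND 1 = 1
net6 = net3 NAND b = 1 NAND 0 = 1
net9 = a NAND net6 = 1 NAND 1 = 0
net10 = net9 NAND net3 = 0 NAND 1 = 1
net16 = e NAND net1 = 1 NAND 1 = 0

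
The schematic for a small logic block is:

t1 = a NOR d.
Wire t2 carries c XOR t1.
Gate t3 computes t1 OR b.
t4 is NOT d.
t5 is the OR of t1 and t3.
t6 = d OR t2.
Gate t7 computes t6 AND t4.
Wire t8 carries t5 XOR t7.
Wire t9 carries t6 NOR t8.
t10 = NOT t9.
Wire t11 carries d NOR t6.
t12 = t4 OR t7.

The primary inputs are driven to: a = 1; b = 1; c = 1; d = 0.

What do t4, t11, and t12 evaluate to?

t1 = a NOR d = 1 NOR 0 = 0
t2 = c XOR t1 = 1 XOR 0 = 1
t4 = NOT d = NOT 0 = 1
t6 = d OR t2 = 0 OR 1 = 1
t7 = t6 AND t4 = 1 AND 1 = 1
t11 = d NOR t6 = 0 NOR 1 = 0
t12 = t4 OR t7 = 1 OR 1 = 1

t4 = 1; t11 = 0; t12 = 1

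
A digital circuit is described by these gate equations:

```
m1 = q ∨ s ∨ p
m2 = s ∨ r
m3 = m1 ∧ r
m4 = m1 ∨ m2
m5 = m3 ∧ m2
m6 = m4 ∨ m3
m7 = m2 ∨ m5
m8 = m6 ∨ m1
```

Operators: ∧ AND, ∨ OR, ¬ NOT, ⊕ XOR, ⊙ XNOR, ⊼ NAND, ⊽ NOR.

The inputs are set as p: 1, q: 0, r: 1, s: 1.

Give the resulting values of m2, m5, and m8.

m1 = q OR s OR p = 0 OR 1 OR 1 = 1
m2 = s OR r = 1 OR 1 = 1
m3 = m1 AND r = 1 AND 1 = 1
m4 = m1 OR m2 = 1 OR 1 = 1
m5 = m3 AND m2 = 1 AND 1 = 1
m6 = m4 OR m3 = 1 OR 1 = 1
m8 = m6 OR m1 = 1 OR 1 = 1

m2 = 1, m5 = 1, m8 = 1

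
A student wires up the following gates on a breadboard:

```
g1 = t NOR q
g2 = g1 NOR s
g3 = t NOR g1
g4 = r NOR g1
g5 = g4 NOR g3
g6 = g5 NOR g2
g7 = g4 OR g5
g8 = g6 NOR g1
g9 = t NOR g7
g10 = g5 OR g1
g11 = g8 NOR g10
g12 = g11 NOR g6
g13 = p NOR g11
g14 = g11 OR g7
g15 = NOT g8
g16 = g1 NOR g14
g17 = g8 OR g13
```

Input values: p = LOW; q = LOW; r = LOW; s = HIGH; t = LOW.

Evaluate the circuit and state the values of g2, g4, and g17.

g1 = t NOR q = LOW NOR LOW = HIGH
g2 = g1 NOR s = HIGH NOR HIGH = LOW
g3 = t NOR g1 = LOW NOR HIGH = LOW
g4 = r NOR g1 = LOW NOR HIGH = LOW
g5 = g4 NOR g3 = LOW NOR LOW = HIGH
g6 = g5 NOR g2 = HIGH NOR LOW = LOW
g8 = g6 NOR g1 = LOW NOR HIGH = LOW
g10 = g5 OR g1 = HIGH OR HIGH = HIGH
g11 = g8 NOR g10 = LOW NOR HIGH = LOW
g13 = p NOR g11 = LOW NOR LOW = HIGH
g17 = g8 OR g13 = LOW OR HIGH = HIGH

g2 = LOW, g4 = LOW, g17 = HIGH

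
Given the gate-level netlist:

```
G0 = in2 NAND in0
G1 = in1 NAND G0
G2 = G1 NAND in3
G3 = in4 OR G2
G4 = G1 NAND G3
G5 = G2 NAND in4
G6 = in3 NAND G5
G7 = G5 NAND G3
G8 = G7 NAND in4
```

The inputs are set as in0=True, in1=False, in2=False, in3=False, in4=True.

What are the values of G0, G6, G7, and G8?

G0 = True, G6 = True, G7 = True, G8 = False

G0 = in2 NAND in0 = False NAND True = True
G1 = in1 NAND G0 = False NAND True = True
G2 = G1 NAND in3 = True NAND False = True
G3 = in4 OR G2 = True OR True = True
G5 = G2 NAND in4 = True NAND True = False
G6 = in3 NAND G5 = False NAND False = True
G7 = G5 NAND G3 = False NAND True = True
G8 = G7 NAND in4 = True NAND True = False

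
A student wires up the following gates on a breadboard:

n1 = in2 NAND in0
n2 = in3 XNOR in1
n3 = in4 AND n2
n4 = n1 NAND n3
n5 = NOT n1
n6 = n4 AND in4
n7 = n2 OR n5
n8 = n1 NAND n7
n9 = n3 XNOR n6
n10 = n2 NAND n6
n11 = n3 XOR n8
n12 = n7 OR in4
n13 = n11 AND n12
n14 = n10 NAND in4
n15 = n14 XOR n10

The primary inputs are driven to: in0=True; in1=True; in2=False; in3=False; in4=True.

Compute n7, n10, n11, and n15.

n7 = False, n10 = True, n11 = True, n15 = True

n1 = in2 NAND in0 = False NAND True = True
n2 = in3 XNOR in1 = False XNOR True = False
n3 = in4 AND n2 = True AND False = False
n4 = n1 NAND n3 = True NAND False = True
n5 = NOT n1 = NOT True = False
n6 = n4 AND in4 = True AND True = True
n7 = n2 OR n5 = False OR False = False
n8 = n1 NAND n7 = True NAND False = True
n10 = n2 NAND n6 = False NAND True = True
n11 = n3 XOR n8 = False XOR True = True
n14 = n10 NAND in4 = True NAND True = False
n15 = n14 XOR n10 = False XOR True = True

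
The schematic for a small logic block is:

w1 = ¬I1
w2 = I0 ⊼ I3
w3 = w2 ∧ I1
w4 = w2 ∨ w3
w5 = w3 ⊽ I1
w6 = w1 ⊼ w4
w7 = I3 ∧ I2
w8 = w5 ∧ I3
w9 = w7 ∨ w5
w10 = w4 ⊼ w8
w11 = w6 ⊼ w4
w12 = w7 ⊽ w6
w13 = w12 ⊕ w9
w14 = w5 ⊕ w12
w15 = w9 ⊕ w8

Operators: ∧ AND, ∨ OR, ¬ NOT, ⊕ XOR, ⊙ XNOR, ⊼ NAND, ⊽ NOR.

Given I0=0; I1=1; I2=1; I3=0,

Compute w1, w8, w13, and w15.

w1 = 0, w8 = 0, w13 = 0, w15 = 0

w1 = NOT I1 = NOT 1 = 0
w2 = I0 NAND I3 = 0 NAND 0 = 1
w3 = w2 AND I1 = 1 AND 1 = 1
w4 = w2 OR w3 = 1 OR 1 = 1
w5 = w3 NOR I1 = 1 NOR 1 = 0
w6 = w1 NAND w4 = 0 NAND 1 = 1
w7 = I3 AND I2 = 0 AND 1 = 0
w8 = w5 AND I3 = 0 AND 0 = 0
w9 = w7 OR w5 = 0 OR 0 = 0
w12 = w7 NOR w6 = 0 NOR 1 = 0
w13 = w12 XOR w9 = 0 XOR 0 = 0
w15 = w9 XOR w8 = 0 XOR 0 = 0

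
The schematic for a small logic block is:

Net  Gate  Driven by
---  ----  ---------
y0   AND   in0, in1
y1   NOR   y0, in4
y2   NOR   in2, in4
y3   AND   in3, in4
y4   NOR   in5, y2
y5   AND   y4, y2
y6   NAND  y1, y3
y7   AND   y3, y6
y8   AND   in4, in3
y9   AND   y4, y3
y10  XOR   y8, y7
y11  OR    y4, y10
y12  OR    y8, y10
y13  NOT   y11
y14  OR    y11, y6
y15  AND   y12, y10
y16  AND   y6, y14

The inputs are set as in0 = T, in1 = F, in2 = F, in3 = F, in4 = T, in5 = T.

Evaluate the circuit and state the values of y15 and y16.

y15 = F  y16 = T

y0 = in0 AND in1 = T AND F = F
y1 = y0 NOR in4 = F NOR T = F
y2 = in2 NOR in4 = F NOR T = F
y3 = in3 AND in4 = F AND T = F
y4 = in5 NOR y2 = T NOR F = F
y6 = y1 NAND y3 = F NAND F = T
y7 = y3 AND y6 = F AND T = F
y8 = in4 AND in3 = T AND F = F
y10 = y8 XOR y7 = F XOR F = F
y11 = y4 OR y10 = F OR F = F
y12 = y8 OR y10 = F OR F = F
y14 = y11 OR y6 = F OR T = T
y15 = y12 AND y10 = F AND F = F
y16 = y6 AND y14 = T AND T = T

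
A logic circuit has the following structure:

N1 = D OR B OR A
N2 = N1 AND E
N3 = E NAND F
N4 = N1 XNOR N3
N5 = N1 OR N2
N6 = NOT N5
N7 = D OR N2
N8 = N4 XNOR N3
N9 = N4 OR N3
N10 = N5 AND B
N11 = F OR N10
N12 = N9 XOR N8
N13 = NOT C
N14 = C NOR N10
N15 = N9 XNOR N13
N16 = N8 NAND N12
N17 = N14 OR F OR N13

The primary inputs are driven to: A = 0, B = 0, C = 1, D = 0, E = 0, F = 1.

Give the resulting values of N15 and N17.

N1 = D OR B OR A = 0 OR 0 OR 0 = 0
N2 = N1 AND E = 0 AND 0 = 0
N3 = E NAND F = 0 NAND 1 = 1
N4 = N1 XNOR N3 = 0 XNOR 1 = 0
N5 = N1 OR N2 = 0 OR 0 = 0
N9 = N4 OR N3 = 0 OR 1 = 1
N10 = N5 AND B = 0 AND 0 = 0
N13 = NOT C = NOT 1 = 0
N14 = C NOR N10 = 1 NOR 0 = 0
N15 = N9 XNOR N13 = 1 XNOR 0 = 0
N17 = N14 OR F OR N13 = 0 OR 1 OR 0 = 1

N15 = 0, N17 = 1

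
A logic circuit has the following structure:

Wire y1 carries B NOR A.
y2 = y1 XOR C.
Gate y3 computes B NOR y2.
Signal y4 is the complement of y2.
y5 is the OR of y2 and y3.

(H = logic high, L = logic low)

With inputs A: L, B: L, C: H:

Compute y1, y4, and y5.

y1 = H, y4 = H, y5 = H

y1 = B NOR A = L NOR L = H
y2 = y1 XOR C = H XOR H = L
y3 = B NOR y2 = L NOR L = H
y4 = NOT y2 = NOT L = H
y5 = y2 OR y3 = L OR H = H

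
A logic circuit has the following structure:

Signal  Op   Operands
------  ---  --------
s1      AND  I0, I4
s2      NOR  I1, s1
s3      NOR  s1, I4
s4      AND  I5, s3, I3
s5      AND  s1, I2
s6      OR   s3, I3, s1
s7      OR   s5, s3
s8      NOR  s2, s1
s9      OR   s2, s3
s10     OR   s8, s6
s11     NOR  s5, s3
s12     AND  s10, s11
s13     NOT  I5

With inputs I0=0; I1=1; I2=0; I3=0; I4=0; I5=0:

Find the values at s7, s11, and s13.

s7 = 1; s11 = 0; s13 = 1

s1 = I0 AND I4 = 0 AND 0 = 0
s3 = s1 NOR I4 = 0 NOR 0 = 1
s5 = s1 AND I2 = 0 AND 0 = 0
s7 = s5 OR s3 = 0 OR 1 = 1
s11 = s5 NOR s3 = 0 NOR 1 = 0
s13 = NOT I5 = NOT 0 = 1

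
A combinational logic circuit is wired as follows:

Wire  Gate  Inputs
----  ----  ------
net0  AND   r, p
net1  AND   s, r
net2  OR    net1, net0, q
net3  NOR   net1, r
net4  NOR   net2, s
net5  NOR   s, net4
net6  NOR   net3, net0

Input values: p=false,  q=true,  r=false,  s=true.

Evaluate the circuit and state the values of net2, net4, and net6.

net2 = true, net4 = false, net6 = false

net0 = r AND p = false AND false = false
net1 = s AND r = true AND false = false
net2 = net1 OR net0 OR q = false OR false OR true = true
net3 = net1 NOR r = false NOR false = true
net4 = net2 NOR s = true NOR true = false
net6 = net3 NOR net0 = true NOR false = false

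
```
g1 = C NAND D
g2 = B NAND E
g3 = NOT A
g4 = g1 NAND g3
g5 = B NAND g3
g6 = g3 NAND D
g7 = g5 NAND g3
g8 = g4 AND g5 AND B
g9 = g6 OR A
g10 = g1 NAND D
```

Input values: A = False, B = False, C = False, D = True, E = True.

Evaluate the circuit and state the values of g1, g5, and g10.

g1 = C NAND D = False NAND True = True
g3 = NOT A = NOT False = True
g5 = B NAND g3 = False NAND True = True
g10 = g1 NAND D = True NAND True = False

g1 = True, g5 = True, g10 = False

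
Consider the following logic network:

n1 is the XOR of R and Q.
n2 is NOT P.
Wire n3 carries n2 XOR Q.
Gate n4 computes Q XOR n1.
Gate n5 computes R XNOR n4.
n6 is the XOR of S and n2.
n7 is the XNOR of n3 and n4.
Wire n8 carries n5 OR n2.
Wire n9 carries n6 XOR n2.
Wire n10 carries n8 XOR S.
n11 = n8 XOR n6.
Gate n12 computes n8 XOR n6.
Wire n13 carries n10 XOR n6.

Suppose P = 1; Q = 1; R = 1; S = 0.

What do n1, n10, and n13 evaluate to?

n1 = 0, n10 = 1, n13 = 1

n1 = R XOR Q = 1 XOR 1 = 0
n2 = NOT P = NOT 1 = 0
n4 = Q XOR n1 = 1 XOR 0 = 1
n5 = R XNOR n4 = 1 XNOR 1 = 1
n6 = S XOR n2 = 0 XOR 0 = 0
n8 = n5 OR n2 = 1 OR 0 = 1
n10 = n8 XOR S = 1 XOR 0 = 1
n13 = n10 XOR n6 = 1 XOR 0 = 1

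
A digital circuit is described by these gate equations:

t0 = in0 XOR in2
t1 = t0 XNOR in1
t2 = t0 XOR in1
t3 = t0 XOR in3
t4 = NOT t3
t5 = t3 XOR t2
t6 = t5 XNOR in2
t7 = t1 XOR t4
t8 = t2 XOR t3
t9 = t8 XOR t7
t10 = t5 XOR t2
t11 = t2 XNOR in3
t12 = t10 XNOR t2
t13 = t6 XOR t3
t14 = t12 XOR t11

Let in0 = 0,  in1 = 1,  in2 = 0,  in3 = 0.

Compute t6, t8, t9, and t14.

t6 = 0, t8 = 1, t9 = 0, t14 = 0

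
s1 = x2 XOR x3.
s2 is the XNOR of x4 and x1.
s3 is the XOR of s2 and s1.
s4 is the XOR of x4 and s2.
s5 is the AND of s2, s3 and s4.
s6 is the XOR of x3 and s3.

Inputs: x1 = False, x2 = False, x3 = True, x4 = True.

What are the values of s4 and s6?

s1 = x2 XOR x3 = False XOR True = True
s2 = x4 XNOR x1 = True XNOR False = False
s3 = s2 XOR s1 = False XOR True = True
s4 = x4 XOR s2 = True XOR False = True
s6 = x3 XOR s3 = True XOR True = False

s4 = True  s6 = False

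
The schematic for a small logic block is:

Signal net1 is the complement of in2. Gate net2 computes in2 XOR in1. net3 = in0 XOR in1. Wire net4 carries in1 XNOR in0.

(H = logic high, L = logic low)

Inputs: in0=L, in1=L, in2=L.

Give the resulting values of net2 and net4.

net2 = L  net4 = H

net2 = in2 XOR in1 = L XOR L = L
net4 = in1 XNOR in0 = L XNOR L = H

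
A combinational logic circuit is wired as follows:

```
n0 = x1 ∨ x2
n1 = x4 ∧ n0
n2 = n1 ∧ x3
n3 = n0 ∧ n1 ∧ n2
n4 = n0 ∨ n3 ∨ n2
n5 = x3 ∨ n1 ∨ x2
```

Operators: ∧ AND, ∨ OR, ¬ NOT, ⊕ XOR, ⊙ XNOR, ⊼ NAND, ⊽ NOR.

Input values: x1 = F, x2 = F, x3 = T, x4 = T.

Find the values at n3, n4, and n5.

n3 = F, n4 = F, n5 = T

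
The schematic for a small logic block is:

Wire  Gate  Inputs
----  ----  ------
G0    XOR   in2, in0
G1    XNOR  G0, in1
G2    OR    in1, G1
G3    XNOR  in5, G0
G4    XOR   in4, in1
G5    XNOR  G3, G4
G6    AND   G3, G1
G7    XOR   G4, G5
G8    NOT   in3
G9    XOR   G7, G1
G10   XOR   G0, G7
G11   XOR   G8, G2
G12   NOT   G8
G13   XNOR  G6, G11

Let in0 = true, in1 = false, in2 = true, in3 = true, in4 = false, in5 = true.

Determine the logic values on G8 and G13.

G8 = false  G13 = false

G0 = in2 XOR in0 = true XOR true = false
G1 = G0 XNOR in1 = false XNOR false = true
G2 = in1 OR G1 = false OR true = true
G3 = in5 XNOR G0 = true XNOR false = false
G6 = G3 AND G1 = false AND true = false
G8 = NOT in3 = NOT true = false
G11 = G8 XOR G2 = false XOR true = true
G13 = G6 XNOR G11 = false XNOR true = false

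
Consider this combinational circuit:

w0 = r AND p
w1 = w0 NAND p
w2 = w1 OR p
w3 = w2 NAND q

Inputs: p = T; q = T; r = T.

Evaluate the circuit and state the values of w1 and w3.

w1 = F  w3 = F

w0 = r AND p = T AND T = T
w1 = w0 NAND p = T NAND T = F
w2 = w1 OR p = F OR T = T
w3 = w2 NAND q = T NAND T = F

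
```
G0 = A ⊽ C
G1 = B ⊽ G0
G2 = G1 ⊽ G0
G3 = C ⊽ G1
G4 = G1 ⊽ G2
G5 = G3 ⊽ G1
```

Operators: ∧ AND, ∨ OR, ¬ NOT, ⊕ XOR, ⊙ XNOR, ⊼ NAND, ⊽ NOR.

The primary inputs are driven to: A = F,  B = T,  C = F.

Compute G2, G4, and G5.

G2 = F, G4 = T, G5 = F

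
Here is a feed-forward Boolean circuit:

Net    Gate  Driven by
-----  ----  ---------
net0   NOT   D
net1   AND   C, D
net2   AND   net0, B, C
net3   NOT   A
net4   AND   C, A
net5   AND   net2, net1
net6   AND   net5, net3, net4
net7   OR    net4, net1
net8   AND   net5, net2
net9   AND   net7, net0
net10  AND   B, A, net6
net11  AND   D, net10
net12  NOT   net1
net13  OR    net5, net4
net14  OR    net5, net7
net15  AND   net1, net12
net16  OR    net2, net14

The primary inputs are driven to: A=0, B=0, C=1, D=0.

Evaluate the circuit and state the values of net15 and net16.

net15 = 0, net16 = 0

net0 = NOT D = NOT 0 = 1
net1 = C AND D = 1 AND 0 = 0
net2 = net0 AND B AND C = 1 AND 0 AND 1 = 0
net4 = C AND A = 1 AND 0 = 0
net5 = net2 AND net1 = 0 AND 0 = 0
net7 = net4 OR net1 = 0 OR 0 = 0
net12 = NOT net1 = NOT 0 = 1
net14 = net5 OR net7 = 0 OR 0 = 0
net15 = net1 AND net12 = 0 AND 1 = 0
net16 = net2 OR net14 = 0 OR 0 = 0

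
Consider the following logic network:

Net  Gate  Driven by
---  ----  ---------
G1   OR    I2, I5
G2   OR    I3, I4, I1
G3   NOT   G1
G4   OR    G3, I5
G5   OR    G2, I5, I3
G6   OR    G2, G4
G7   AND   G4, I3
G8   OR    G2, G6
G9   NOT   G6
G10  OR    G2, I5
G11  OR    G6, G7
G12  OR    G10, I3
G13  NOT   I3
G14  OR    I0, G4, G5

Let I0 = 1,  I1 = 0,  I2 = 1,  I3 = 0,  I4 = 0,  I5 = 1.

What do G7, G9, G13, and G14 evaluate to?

G1 = I2 OR I5 = 1 OR 1 = 1
G2 = I3 OR I4 OR I1 = 0 OR 0 OR 0 = 0
G3 = NOT G1 = NOT 1 = 0
G4 = G3 OR I5 = 0 OR 1 = 1
G5 = G2 OR I5 OR I3 = 0 OR 1 OR 0 = 1
G6 = G2 OR G4 = 0 OR 1 = 1
G7 = G4 AND I3 = 1 AND 0 = 0
G9 = NOT G6 = NOT 1 = 0
G13 = NOT I3 = NOT 0 = 1
G14 = I0 OR G4 OR G5 = 1 OR 1 OR 1 = 1

G7 = 0; G9 = 0; G13 = 1; G14 = 1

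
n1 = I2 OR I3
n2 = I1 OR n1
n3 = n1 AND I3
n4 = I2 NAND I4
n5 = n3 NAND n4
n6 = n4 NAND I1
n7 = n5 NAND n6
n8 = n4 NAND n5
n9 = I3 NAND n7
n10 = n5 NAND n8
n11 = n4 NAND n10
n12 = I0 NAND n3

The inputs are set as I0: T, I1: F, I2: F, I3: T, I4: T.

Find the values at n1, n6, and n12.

n1 = T, n6 = T, n12 = F

n1 = I2 OR I3 = F OR T = T
n3 = n1 AND I3 = T AND T = T
n4 = I2 NAND I4 = F NAND T = T
n6 = n4 NAND I1 = T NAND F = T
n12 = I0 NAND n3 = T NAND T = F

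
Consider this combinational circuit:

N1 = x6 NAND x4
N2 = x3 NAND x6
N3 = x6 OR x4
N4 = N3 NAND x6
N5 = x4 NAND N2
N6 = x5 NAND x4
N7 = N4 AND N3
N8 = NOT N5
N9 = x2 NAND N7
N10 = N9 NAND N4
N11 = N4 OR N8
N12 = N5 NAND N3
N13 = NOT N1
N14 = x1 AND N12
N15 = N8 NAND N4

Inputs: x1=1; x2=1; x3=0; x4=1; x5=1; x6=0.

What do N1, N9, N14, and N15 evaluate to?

N1 = x6 NAND x4 = 0 NAND 1 = 1
N2 = x3 NAND x6 = 0 NAND 0 = 1
N3 = x6 OR x4 = 0 OR 1 = 1
N4 = N3 NAND x6 = 1 NAND 0 = 1
N5 = x4 NAND N2 = 1 NAND 1 = 0
N7 = N4 AND N3 = 1 AND 1 = 1
N8 = NOT N5 = NOT 0 = 1
N9 = x2 NAND N7 = 1 NAND 1 = 0
N12 = N5 NAND N3 = 0 NAND 1 = 1
N14 = x1 AND N12 = 1 AND 1 = 1
N15 = N8 NAND N4 = 1 NAND 1 = 0

N1 = 1; N9 = 0; N14 = 1; N15 = 0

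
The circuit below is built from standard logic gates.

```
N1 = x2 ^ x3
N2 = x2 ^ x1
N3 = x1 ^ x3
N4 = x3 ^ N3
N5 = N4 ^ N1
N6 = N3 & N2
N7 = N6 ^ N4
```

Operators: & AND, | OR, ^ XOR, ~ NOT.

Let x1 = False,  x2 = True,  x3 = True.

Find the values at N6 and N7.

N6 = True, N7 = True

N2 = x2 XOR x1 = True XOR False = True
N3 = x1 XOR x3 = False XOR True = True
N4 = x3 XOR N3 = True XOR True = False
N6 = N3 AND N2 = True AND True = True
N7 = N6 XOR N4 = True XOR False = True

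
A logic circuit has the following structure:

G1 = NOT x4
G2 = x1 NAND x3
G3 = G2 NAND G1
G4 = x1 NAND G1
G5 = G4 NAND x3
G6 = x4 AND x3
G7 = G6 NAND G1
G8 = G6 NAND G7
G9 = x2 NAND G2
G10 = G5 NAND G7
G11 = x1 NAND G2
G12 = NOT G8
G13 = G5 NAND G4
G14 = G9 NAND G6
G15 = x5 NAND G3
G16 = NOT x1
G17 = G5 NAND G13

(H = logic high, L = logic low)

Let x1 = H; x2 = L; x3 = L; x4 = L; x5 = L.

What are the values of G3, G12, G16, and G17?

G1 = NOT x4 = NOT L = H
G2 = x1 NAND x3 = H NAND L = H
G3 = G2 NAND G1 = H NAND H = L
G4 = x1 NAND G1 = H NAND H = L
G5 = G4 NAND x3 = L NAND L = H
G6 = x4 AND x3 = L AND L = L
G7 = G6 NAND G1 = L NAND H = H
G8 = G6 NAND G7 = L NAND H = H
G12 = NOT G8 = NOT H = L
G13 = G5 NAND G4 = H NAND L = H
G16 = NOT x1 = NOT H = L
G17 = G5 NAND G13 = H NAND H = L

G3 = L, G12 = L, G16 = L, G17 = L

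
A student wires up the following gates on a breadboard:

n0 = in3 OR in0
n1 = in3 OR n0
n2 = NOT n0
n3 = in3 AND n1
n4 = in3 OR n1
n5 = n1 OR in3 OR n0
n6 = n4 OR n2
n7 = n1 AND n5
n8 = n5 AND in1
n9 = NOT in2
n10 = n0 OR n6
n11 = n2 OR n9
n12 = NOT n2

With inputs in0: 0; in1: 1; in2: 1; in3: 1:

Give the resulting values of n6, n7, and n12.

n6 = 1, n7 = 1, n12 = 1

n0 = in3 OR in0 = 1 OR 0 = 1
n1 = in3 OR n0 = 1 OR 1 = 1
n2 = NOT n0 = NOT 1 = 0
n4 = in3 OR n1 = 1 OR 1 = 1
n5 = n1 OR in3 OR n0 = 1 OR 1 OR 1 = 1
n6 = n4 OR n2 = 1 OR 0 = 1
n7 = n1 AND n5 = 1 AND 1 = 1
n12 = NOT n2 = NOT 0 = 1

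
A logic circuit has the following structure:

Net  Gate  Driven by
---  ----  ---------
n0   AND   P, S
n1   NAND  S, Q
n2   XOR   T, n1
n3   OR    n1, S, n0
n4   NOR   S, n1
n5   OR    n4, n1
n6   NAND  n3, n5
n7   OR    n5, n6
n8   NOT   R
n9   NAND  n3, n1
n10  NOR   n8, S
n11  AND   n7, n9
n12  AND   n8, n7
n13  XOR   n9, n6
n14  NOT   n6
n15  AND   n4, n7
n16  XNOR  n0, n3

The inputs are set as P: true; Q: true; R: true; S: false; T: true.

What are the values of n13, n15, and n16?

n13 = false; n15 = false; n16 = false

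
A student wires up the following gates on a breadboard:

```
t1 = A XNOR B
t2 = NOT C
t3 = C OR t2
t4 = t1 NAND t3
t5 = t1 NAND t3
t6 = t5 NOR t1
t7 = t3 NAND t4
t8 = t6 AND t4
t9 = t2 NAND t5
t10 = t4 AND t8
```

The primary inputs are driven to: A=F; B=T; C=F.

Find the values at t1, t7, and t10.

t1 = A XNOR B = F XNOR T = F
t2 = NOT C = NOT F = T
t3 = C OR t2 = F OR T = T
t4 = t1 NAND t3 = F NAND T = T
t5 = t1 NAND t3 = F NAND T = T
t6 = t5 NOR t1 = T NOR F = F
t7 = t3 NAND t4 = T NAND T = F
t8 = t6 AND t4 = F AND T = F
t10 = t4 AND t8 = T AND F = F

t1 = F, t7 = F, t10 = F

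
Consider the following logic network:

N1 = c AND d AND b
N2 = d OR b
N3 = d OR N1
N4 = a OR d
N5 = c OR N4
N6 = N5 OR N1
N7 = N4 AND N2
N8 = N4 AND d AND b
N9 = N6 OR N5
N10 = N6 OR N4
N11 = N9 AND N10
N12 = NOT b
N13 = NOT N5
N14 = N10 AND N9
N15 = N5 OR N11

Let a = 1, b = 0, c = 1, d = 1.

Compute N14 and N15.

N1 = c AND d AND b = 1 AND 1 AND 0 = 0
N4 = a OR d = 1 OR 1 = 1
N5 = c OR N4 = 1 OR 1 = 1
N6 = N5 OR N1 = 1 OR 0 = 1
N9 = N6 OR N5 = 1 OR 1 = 1
N10 = N6 OR N4 = 1 OR 1 = 1
N11 = N9 AND N10 = 1 AND 1 = 1
N14 = N10 AND N9 = 1 AND 1 = 1
N15 = N5 OR N11 = 1 OR 1 = 1

N14 = 1; N15 = 1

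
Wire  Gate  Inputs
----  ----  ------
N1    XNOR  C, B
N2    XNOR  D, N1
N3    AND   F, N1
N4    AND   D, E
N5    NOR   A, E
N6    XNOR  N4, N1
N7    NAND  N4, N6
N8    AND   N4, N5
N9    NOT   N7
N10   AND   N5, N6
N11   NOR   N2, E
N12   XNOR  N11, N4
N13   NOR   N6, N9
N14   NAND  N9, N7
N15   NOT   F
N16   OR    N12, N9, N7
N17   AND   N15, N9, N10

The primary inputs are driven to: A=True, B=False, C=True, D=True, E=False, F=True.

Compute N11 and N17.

N1 = C XNOR B = True XNOR False = False
N2 = D XNOR N1 = True XNOR False = False
N4 = D AND E = True AND False = False
N5 = A NOR E = True NOR False = False
N6 = N4 XNOR N1 = False XNOR False = True
N7 = N4 NAND N6 = False NAND True = True
N9 = NOT N7 = NOT True = False
N10 = N5 AND N6 = False AND True = False
N11 = N2 NOR E = False NOR False = True
N15 = NOT F = NOT True = False
N17 = N15 AND N9 AND N10 = False AND False AND False = False

N11 = True, N17 = False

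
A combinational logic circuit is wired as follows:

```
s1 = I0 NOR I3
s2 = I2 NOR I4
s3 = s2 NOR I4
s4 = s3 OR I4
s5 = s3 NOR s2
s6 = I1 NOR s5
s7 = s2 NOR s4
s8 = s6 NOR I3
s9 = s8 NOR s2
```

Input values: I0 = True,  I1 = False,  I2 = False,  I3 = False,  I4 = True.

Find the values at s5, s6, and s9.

s5 = True; s6 = False; s9 = False

s2 = I2 NOR I4 = False NOR True = False
s3 = s2 NOR I4 = False NOR True = False
s5 = s3 NOR s2 = False NOR False = True
s6 = I1 NOR s5 = False NOR True = False
s8 = s6 NOR I3 = False NOR False = True
s9 = s8 NOR s2 = True NOR False = False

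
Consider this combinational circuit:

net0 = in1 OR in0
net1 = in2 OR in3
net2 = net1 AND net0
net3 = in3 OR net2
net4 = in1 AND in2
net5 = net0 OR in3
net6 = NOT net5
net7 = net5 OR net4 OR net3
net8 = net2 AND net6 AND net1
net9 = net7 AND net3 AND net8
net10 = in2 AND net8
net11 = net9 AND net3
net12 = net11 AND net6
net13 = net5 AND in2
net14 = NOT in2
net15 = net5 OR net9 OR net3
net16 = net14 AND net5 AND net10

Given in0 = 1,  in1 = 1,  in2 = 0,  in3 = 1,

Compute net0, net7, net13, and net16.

net0 = in1 OR in0 = 1 OR 1 = 1
net1 = in2 OR in3 = 0 OR 1 = 1
net2 = net1 AND net0 = 1 AND 1 = 1
net3 = in3 OR net2 = 1 OR 1 = 1
net4 = in1 AND in2 = 1 AND 0 = 0
net5 = net0 OR in3 = 1 OR 1 = 1
net6 = NOT net5 = NOT 1 = 0
net7 = net5 OR net4 OR net3 = 1 OR 0 OR 1 = 1
net8 = net2 AND net6 AND net1 = 1 AND 0 AND 1 = 0
net10 = in2 AND net8 = 0 AND 0 = 0
net13 = net5 AND in2 = 1 AND 0 = 0
net14 = NOT in2 = NOT 0 = 1
net16 = net14 AND net5 AND net10 = 1 AND 1 AND 0 = 0

net0 = 1, net7 = 1, net13 = 0, net16 = 0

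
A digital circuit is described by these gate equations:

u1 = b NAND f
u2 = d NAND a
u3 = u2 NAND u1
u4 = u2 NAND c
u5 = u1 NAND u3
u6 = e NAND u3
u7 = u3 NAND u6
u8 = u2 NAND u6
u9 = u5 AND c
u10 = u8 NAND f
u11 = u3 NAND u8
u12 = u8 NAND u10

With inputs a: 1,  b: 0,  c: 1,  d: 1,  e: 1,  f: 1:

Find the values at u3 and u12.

u1 = b NAND f = 0 NAND 1 = 1
u2 = d NAND a = 1 NAND 1 = 0
u3 = u2 NAND u1 = 0 NAND 1 = 1
u6 = e NAND u3 = 1 NAND 1 = 0
u8 = u2 NAND u6 = 0 NAND 0 = 1
u10 = u8 NAND f = 1 NAND 1 = 0
u12 = u8 NAND u10 = 1 NAND 0 = 1

u3 = 1; u12 = 1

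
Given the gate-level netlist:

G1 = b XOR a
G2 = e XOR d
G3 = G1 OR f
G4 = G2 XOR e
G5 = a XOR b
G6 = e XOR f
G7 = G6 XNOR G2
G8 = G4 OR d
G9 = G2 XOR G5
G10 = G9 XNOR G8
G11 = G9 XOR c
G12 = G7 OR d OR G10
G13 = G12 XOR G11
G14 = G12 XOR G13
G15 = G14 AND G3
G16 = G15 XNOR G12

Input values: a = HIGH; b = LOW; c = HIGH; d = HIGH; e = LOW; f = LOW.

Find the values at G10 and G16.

G1 = b XOR a = LOW XOR HIGH = HIGH
G2 = e XOR d = LOW XOR HIGH = HIGH
G3 = G1 OR f = HIGH OR LOW = HIGH
G4 = G2 XOR e = HIGH XOR LOW = HIGH
G5 = a XOR b = HIGH XOR LOW = HIGH
G6 = e XOR f = LOW XOR LOW = LOW
G7 = G6 XNOR G2 = LOW XNOR HIGH = LOW
G8 = G4 OR d = HIGH OR HIGH = HIGH
G9 = G2 XOR G5 = HIGH XOR HIGH = LOW
G10 = G9 XNOR G8 = LOW XNOR HIGH = LOW
G11 = G9 XOR c = LOW XOR HIGH = HIGH
G12 = G7 OR d OR G10 = LOW OR HIGH OR LOW = HIGH
G13 = G12 XOR G11 = HIGH XOR HIGH = LOW
G14 = G12 XOR G13 = HIGH XOR LOW = HIGH
G15 = G14 AND G3 = HIGH AND HIGH = HIGH
G16 = G15 XNOR G12 = HIGH XNOR HIGH = HIGH

G10 = LOW, G16 = HIGH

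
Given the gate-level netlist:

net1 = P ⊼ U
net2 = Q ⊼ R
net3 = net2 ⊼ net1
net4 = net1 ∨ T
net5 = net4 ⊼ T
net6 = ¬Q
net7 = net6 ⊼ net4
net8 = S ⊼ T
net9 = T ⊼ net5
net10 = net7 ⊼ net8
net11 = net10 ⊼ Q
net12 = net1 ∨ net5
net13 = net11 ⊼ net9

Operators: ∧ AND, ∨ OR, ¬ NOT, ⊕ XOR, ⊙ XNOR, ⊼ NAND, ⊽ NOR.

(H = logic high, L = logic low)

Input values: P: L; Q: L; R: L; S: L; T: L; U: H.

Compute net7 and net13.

net1 = P NAND U = L NAND H = H
net4 = net1 OR T = H OR L = H
net5 = net4 NAND T = H NAND L = H
net6 = NOT Q = NOT L = H
net7 = net6 NAND net4 = H NAND H = L
net8 = S NAND T = L NAND L = H
net9 = T NAND net5 = L NAND H = H
net10 = net7 NAND net8 = L NAND H = H
net11 = net10 NAND Q = H NAND L = H
net13 = net11 NAND net9 = H NAND H = L

net7 = L; net13 = L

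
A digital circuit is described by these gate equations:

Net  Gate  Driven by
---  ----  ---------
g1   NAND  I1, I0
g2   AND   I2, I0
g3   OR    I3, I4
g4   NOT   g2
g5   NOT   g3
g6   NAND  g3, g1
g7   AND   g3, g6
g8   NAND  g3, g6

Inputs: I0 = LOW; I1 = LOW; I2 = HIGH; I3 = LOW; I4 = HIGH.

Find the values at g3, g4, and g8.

g1 = I1 NAND I0 = LOW NAND LOW = HIGH
g2 = I2 AND I0 = HIGH AND LOW = LOW
g3 = I3 OR I4 = LOW OR HIGH = HIGH
g4 = NOT g2 = NOT LOW = HIGH
g6 = g3 NAND g1 = HIGH NAND HIGH = LOW
g8 = g3 NAND g6 = HIGH NAND LOW = HIGH

g3 = HIGH, g4 = HIGH, g8 = HIGH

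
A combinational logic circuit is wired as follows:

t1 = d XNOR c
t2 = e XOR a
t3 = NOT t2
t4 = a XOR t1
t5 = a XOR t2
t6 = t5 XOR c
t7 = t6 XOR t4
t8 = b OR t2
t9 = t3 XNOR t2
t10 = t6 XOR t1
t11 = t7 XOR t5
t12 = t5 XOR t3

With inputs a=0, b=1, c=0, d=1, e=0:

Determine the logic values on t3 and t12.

t2 = e XOR a = 0 XOR 0 = 0
t3 = NOT t2 = NOT 0 = 1
t5 = a XOR t2 = 0 XOR 0 = 0
t12 = t5 XOR t3 = 0 XOR 1 = 1

t3 = 1, t12 = 1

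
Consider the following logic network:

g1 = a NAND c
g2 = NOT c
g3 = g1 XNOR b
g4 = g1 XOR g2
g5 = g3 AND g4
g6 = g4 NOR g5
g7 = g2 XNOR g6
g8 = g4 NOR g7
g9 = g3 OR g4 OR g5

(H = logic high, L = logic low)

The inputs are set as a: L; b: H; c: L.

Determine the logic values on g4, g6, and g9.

g4 = L, g6 = H, g9 = H

g1 = a NAND c = L NAND L = H
g2 = NOT c = NOT L = H
g3 = g1 XNOR b = H XNOR H = H
g4 = g1 XOR g2 = H XOR H = L
g5 = g3 AND g4 = H AND L = L
g6 = g4 NOR g5 = L NOR L = H
g9 = g3 OR g4 OR g5 = H OR L OR L = H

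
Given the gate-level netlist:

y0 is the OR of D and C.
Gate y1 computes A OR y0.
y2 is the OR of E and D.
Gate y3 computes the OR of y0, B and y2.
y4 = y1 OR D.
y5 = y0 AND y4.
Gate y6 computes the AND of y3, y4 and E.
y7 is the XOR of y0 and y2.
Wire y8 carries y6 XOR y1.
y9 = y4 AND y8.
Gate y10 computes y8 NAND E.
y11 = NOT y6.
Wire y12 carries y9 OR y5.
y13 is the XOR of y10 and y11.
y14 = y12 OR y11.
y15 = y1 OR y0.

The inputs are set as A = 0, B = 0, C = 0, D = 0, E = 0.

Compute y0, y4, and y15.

y0 = D OR C = 0 OR 0 = 0
y1 = A OR y0 = 0 OR 0 = 0
y4 = y1 OR D = 0 OR 0 = 0
y15 = y1 OR y0 = 0 OR 0 = 0

y0 = 0  y4 = 0  y15 = 0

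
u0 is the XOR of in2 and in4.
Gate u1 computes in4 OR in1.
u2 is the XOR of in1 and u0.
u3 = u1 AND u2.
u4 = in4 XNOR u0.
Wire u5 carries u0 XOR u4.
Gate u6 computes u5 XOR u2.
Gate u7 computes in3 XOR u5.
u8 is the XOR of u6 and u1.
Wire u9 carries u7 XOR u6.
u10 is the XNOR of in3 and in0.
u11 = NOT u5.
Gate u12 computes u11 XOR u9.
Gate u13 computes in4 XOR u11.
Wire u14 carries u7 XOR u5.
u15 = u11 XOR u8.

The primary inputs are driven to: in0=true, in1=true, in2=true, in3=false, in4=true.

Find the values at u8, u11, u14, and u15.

u0 = in2 XOR in4 = true XOR true = false
u1 = in4 OR in1 = true OR true = true
u2 = in1 XOR u0 = true XOR false = true
u4 = in4 XNOR u0 = true XNOR false = false
u5 = u0 XOR u4 = false XOR false = false
u6 = u5 XOR u2 = false XOR true = true
u7 = in3 XOR u5 = false XOR false = false
u8 = u6 XOR u1 = true XOR true = false
u11 = NOT u5 = NOT false = true
u14 = u7 XOR u5 = false XOR false = false
u15 = u11 XOR u8 = true XOR false = true

u8 = false  u11 = true  u14 = false  u15 = true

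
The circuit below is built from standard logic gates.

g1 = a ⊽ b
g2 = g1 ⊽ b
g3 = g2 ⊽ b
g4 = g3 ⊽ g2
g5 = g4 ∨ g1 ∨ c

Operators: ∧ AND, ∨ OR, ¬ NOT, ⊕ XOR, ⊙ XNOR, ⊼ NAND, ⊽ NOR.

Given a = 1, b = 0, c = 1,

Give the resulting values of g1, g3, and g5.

g1 = a NOR b = 1 NOR 0 = 0
g2 = g1 NOR b = 0 NOR 0 = 1
g3 = g2 NOR b = 1 NOR 0 = 0
g4 = g3 NOR g2 = 0 NOR 1 = 0
g5 = g4 OR g1 OR c = 0 OR 0 OR 1 = 1

g1 = 0; g3 = 0; g5 = 1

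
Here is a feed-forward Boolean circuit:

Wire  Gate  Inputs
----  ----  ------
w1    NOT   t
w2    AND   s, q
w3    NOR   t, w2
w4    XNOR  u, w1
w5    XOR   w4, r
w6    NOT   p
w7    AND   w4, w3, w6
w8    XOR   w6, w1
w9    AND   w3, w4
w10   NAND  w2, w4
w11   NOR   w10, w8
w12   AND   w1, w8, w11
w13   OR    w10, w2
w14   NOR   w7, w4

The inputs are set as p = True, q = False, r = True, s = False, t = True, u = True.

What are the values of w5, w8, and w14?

w1 = NOT t = NOT True = False
w2 = s AND q = False AND False = False
w3 = t NOR w2 = True NOR False = False
w4 = u XNOR w1 = True XNOR False = False
w5 = w4 XOR r = False XOR True = True
w6 = NOT p = NOT True = False
w7 = w4 AND w3 AND w6 = False AND False AND False = False
w8 = w6 XOR w1 = False XOR False = False
w14 = w7 NOR w4 = False NOR False = True

w5 = True, w8 = False, w14 = True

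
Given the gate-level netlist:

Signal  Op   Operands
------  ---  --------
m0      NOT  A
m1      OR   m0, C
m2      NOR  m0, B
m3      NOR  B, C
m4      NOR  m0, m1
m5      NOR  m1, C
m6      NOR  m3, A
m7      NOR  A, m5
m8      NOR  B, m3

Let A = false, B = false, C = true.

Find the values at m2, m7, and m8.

m2 = false, m7 = true, m8 = true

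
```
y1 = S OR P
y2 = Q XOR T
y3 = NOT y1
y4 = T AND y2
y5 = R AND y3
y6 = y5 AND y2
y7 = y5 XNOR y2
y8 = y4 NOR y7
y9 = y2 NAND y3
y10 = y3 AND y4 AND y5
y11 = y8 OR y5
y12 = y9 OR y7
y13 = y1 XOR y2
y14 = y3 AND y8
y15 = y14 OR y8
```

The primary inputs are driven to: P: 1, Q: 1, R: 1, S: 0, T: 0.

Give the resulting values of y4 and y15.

y1 = S OR P = 0 OR 1 = 1
y2 = Q XOR T = 1 XOR 0 = 1
y3 = NOT y1 = NOT 1 = 0
y4 = T AND y2 = 0 AND 1 = 0
y5 = R AND y3 = 1 AND 0 = 0
y7 = y5 XNOR y2 = 0 XNOR 1 = 0
y8 = y4 NOR y7 = 0 NOR 0 = 1
y14 = y3 AND y8 = 0 AND 1 = 0
y15 = y14 OR y8 = 0 OR 1 = 1

y4 = 0, y15 = 1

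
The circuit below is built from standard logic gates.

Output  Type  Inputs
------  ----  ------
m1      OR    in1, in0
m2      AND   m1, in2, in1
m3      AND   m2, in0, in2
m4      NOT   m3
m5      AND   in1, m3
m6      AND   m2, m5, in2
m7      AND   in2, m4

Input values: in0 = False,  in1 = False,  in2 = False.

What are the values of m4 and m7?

m4 = True, m7 = False

m1 = in1 OR in0 = False OR False = False
m2 = m1 AND in2 AND in1 = False AND False AND False = False
m3 = m2 AND in0 AND in2 = False AND False AND False = False
m4 = NOT m3 = NOT False = True
m7 = in2 AND m4 = False AND True = False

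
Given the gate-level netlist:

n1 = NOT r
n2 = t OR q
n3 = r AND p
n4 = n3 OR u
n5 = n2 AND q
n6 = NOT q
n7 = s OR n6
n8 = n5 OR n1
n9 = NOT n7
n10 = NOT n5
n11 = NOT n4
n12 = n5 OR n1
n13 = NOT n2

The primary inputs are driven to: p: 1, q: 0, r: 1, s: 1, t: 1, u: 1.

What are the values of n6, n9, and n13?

n2 = t OR q = 1 OR 0 = 1
n6 = NOT q = NOT 0 = 1
n7 = s OR n6 = 1 OR 1 = 1
n9 = NOT n7 = NOT 1 = 0
n13 = NOT n2 = NOT 1 = 0

n6 = 1  n9 = 0  n13 = 0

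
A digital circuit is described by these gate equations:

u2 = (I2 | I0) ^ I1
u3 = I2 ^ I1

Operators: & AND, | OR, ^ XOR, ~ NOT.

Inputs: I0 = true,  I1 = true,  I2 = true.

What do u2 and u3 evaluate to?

u2 = (true | true) ^ true = false
u3 = true ^ true = false

u2 = false  u3 = false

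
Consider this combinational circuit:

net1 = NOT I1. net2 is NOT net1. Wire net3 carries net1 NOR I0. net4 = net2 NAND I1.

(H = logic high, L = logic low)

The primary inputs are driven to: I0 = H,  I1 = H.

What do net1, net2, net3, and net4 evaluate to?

net1 = L, net2 = H, net3 = L, net4 = L

net1 = NOT I1 = NOT H = L
net2 = NOT net1 = NOT L = H
net3 = net1 NOR I0 = L NOR H = L
net4 = net2 NAND I1 = H NAND H = L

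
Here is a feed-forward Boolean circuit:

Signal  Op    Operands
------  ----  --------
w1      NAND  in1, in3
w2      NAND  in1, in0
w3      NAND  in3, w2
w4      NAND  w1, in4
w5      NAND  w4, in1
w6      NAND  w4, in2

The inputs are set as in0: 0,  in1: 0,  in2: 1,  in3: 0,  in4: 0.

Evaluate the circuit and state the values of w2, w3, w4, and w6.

w1 = in1 NAND in3 = 0 NAND 0 = 1
w2 = in1 NAND in0 = 0 NAND 0 = 1
w3 = in3 NAND w2 = 0 NAND 1 = 1
w4 = w1 NAND in4 = 1 NAND 0 = 1
w6 = w4 NAND in2 = 1 NAND 1 = 0

w2 = 1, w3 = 1, w4 = 1, w6 = 0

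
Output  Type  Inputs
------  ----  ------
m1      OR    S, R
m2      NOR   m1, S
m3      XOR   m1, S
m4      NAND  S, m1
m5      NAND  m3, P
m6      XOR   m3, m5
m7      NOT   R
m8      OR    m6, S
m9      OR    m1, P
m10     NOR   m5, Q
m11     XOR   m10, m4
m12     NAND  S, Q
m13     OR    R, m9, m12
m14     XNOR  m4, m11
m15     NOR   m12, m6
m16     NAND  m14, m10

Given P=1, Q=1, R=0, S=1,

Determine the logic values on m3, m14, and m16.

m3 = 0; m14 = 1; m16 = 1

m1 = S OR R = 1 OR 0 = 1
m3 = m1 XOR S = 1 XOR 1 = 0
m4 = S NAND m1 = 1 NAND 1 = 0
m5 = m3 NAND P = 0 NAND 1 = 1
m10 = m5 NOR Q = 1 NOR 1 = 0
m11 = m10 XOR m4 = 0 XOR 0 = 0
m14 = m4 XNOR m11 = 0 XNOR 0 = 1
m16 = m14 NAND m10 = 1 NAND 0 = 1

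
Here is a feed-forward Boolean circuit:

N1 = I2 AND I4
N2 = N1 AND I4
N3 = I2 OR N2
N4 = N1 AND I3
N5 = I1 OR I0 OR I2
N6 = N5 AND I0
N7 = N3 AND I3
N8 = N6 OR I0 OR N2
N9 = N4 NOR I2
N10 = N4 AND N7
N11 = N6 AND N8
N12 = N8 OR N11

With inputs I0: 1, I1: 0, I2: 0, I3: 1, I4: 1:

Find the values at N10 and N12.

N1 = I2 AND I4 = 0 AND 1 = 0
N2 = N1 AND I4 = 0 AND 1 = 0
N3 = I2 OR N2 = 0 OR 0 = 0
N4 = N1 AND I3 = 0 AND 1 = 0
N5 = I1 OR I0 OR I2 = 0 OR 1 OR 0 = 1
N6 = N5 AND I0 = 1 AND 1 = 1
N7 = N3 AND I3 = 0 AND 1 = 0
N8 = N6 OR I0 OR N2 = 1 OR 1 OR 0 = 1
N10 = N4 AND N7 = 0 AND 0 = 0
N11 = N6 AND N8 = 1 AND 1 = 1
N12 = N8 OR N11 = 1 OR 1 = 1

N10 = 0  N12 = 1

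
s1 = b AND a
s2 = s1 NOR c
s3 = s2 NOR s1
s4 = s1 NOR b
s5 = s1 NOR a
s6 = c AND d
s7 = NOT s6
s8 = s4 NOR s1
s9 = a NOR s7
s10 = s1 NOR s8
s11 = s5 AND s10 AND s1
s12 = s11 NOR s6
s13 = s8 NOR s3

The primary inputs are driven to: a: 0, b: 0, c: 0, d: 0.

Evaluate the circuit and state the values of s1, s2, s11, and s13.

s1 = 0, s2 = 1, s11 = 0, s13 = 1

s1 = b AND a = 0 AND 0 = 0
s2 = s1 NOR c = 0 NOR 0 = 1
s3 = s2 NOR s1 = 1 NOR 0 = 0
s4 = s1 NOR b = 0 NOR 0 = 1
s5 = s1 NOR a = 0 NOR 0 = 1
s8 = s4 NOR s1 = 1 NOR 0 = 0
s10 = s1 NOR s8 = 0 NOR 0 = 1
s11 = s5 AND s10 AND s1 = 1 AND 1 AND 0 = 0
s13 = s8 NOR s3 = 0 NOR 0 = 1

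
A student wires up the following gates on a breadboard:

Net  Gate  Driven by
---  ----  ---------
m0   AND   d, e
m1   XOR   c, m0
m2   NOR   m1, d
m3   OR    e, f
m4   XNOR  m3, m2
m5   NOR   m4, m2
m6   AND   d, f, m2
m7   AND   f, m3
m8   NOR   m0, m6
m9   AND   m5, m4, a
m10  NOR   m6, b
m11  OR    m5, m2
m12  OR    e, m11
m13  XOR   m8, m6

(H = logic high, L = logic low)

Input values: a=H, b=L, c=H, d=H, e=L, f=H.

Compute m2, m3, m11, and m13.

m0 = d AND e = H AND L = L
m1 = c XOR m0 = H XOR L = H
m2 = m1 NOR d = H NOR H = L
m3 = e OR f = L OR H = H
m4 = m3 XNOR m2 = H XNOR L = L
m5 = m4 NOR m2 = L NOR L = H
m6 = d AND f AND m2 = H AND H AND L = L
m8 = m0 NOR m6 = L NOR L = H
m11 = m5 OR m2 = H OR L = H
m13 = m8 XOR m6 = H XOR L = H

m2 = L  m3 = H  m11 = H  m13 = H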